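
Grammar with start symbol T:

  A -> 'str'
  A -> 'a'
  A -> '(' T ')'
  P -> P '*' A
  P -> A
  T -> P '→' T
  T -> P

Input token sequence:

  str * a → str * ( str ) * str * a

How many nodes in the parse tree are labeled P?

[T [P [P [A str]] * [A a]] → [T [P [P [P [P [A str]] * [A ( [T [P [A str]]] )]] * [A str]] * [A a]]]]

7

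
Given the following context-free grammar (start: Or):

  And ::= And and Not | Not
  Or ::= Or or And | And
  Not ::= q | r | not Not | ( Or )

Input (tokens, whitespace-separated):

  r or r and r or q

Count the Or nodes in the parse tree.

3

[Or [Or [Or [And [Not r]]] or [And [And [Not r]] and [Not r]]] or [And [Not q]]]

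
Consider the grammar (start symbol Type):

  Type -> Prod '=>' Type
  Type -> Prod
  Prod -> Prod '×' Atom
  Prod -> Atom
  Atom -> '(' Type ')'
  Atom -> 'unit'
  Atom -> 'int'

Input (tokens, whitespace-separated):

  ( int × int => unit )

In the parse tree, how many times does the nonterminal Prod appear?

[Type [Prod [Atom ( [Type [Prod [Prod [Atom int]] × [Atom int]] => [Type [Prod [Atom unit]]]] )]]]

4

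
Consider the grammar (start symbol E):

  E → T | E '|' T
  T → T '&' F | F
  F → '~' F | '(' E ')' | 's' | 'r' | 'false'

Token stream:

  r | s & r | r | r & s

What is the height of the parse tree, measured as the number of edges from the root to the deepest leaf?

6

[E [E [E [E [T [F r]]] | [T [T [F s]] & [F r]]] | [T [F r]]] | [T [T [F r]] & [F s]]]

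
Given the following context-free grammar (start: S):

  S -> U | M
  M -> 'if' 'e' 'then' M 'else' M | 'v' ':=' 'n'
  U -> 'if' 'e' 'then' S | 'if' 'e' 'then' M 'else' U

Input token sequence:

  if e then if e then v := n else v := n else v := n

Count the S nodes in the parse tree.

1

[S [M if e then [M if e then [M v := n] else [M v := n]] else [M v := n]]]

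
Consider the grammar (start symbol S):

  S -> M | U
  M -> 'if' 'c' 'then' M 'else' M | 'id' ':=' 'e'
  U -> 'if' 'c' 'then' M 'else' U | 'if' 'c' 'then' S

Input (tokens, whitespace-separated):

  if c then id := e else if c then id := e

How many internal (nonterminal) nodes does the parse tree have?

6

[S [U if c then [M id := e] else [U if c then [S [M id := e]]]]]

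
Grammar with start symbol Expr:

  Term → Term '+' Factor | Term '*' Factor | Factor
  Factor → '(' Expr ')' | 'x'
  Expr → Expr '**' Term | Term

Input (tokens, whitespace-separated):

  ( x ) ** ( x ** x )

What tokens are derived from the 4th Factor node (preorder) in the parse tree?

[Expr [Expr [Term [Factor ( [Expr [Term [Factor x]]] )]]] ** [Term [Factor ( [Expr [Expr [Term [Factor x]]] ** [Term [Factor x]]] )]]]

x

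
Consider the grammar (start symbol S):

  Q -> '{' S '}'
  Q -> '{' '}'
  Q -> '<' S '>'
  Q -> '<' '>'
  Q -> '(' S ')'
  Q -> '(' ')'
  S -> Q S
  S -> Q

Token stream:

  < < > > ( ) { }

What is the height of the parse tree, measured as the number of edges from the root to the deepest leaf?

[S [Q < [S [Q < >]] >] [S [Q ( )] [S [Q { }]]]]

4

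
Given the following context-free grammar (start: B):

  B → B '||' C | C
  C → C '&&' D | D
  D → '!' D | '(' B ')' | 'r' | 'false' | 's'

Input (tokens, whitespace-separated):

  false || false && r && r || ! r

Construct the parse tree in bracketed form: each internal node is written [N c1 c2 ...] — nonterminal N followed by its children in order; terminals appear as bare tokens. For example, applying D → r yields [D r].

[B [B [B [C [D false]]] || [C [C [C [D false]] && [D r]] && [D r]]] || [C [D ! [D r]]]]

B
B || C
B || C || C
C || C || C
D || C || C
false || C || C
false || C && D || C
false || C && D && D || C
false || D && D && D || C
false || false && D && D || C
false || false && r && D || C
false || false && r && r || C
false || false && r && r || D
false || false && r && r || ! D
false || false && r && r || ! r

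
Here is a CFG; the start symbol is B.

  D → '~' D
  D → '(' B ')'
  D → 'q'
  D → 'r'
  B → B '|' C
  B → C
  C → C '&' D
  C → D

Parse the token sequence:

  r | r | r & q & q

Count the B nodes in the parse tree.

[B [B [B [C [D r]]] | [C [D r]]] | [C [C [C [D r]] & [D q]] & [D q]]]

3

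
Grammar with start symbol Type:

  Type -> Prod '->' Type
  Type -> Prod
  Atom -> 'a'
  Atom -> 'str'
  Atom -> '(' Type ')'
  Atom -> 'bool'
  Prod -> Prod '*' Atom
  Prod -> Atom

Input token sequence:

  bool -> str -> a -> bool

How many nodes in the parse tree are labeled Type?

4

[Type [Prod [Atom bool]] -> [Type [Prod [Atom str]] -> [Type [Prod [Atom a]] -> [Type [Prod [Atom bool]]]]]]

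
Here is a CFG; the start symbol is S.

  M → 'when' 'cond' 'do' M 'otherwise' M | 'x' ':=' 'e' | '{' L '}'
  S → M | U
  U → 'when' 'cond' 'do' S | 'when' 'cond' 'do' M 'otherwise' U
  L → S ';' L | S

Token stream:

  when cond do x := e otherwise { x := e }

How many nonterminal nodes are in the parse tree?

7

[S [M when cond do [M x := e] otherwise [M { [L [S [M x := e]]] }]]]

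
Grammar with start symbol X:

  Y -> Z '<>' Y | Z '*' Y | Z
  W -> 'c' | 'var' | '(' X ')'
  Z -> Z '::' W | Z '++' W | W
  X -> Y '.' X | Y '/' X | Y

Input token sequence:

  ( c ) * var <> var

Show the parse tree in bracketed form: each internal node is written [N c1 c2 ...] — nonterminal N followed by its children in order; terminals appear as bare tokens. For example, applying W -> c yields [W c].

[X [Y [Z [W ( [X [Y [Z [W c]]]] )]] * [Y [Z [W var]] <> [Y [Z [W var]]]]]]

X
Y
Z * Y
W * Y
( X ) * Y
( Y ) * Y
( Z ) * Y
( W ) * Y
( c ) * Y
( c ) * Z <> Y
( c ) * W <> Y
( c ) * var <> Y
( c ) * var <> Z
( c ) * var <> W
( c ) * var <> var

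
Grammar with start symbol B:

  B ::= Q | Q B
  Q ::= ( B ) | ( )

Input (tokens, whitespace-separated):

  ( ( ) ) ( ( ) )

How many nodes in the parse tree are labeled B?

[B [Q ( [B [Q ( )]] )] [B [Q ( [B [Q ( )]] )]]]

4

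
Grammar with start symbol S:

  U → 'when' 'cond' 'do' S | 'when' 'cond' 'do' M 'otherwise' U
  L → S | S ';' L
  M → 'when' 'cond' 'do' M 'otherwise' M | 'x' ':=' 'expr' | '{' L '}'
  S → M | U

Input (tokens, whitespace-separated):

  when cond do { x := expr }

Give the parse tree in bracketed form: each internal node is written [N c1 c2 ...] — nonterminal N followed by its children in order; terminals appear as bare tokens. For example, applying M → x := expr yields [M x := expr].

[S [U when cond do [S [M { [L [S [M x := expr]]] }]]]]

S
U
when cond do S
when cond do M
when cond do { L }
when cond do { S }
when cond do { M }
when cond do { x := expr }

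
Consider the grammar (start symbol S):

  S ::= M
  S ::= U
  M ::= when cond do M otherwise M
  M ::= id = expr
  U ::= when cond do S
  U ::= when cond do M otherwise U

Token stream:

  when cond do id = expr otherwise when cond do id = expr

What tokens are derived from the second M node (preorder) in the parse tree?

id = expr

[S [U when cond do [M id = expr] otherwise [U when cond do [S [M id = expr]]]]]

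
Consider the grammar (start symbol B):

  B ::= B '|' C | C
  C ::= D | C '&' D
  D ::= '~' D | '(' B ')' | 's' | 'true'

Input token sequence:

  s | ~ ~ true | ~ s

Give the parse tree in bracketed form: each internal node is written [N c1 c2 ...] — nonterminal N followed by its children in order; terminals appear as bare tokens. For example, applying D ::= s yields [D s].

[B [B [B [C [D s]]] | [C [D ~ [D ~ [D true]]]]] | [C [D ~ [D s]]]]

B
B | C
B | C | C
C | C | C
D | C | C
s | C | C
s | D | C
s | ~ D | C
s | ~ ~ D | C
s | ~ ~ true | C
s | ~ ~ true | D
s | ~ ~ true | ~ D
s | ~ ~ true | ~ s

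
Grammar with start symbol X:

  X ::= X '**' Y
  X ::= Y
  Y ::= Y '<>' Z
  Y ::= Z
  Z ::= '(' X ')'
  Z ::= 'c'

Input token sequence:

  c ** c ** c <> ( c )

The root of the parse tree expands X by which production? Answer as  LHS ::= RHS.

[X [X [X [Y [Z c]]] ** [Y [Z c]]] ** [Y [Y [Z c]] <> [Z ( [X [Y [Z c]]] )]]]

X ::= X '**' Y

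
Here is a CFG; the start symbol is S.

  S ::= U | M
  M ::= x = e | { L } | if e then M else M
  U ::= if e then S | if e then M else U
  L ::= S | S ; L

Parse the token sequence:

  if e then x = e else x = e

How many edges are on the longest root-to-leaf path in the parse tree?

[S [M if e then [M x = e] else [M x = e]]]

3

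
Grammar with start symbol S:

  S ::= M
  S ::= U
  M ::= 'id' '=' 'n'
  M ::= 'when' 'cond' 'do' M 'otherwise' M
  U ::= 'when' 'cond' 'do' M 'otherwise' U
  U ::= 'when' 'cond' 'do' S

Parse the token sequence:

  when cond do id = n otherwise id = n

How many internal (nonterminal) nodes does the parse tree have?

4

[S [M when cond do [M id = n] otherwise [M id = n]]]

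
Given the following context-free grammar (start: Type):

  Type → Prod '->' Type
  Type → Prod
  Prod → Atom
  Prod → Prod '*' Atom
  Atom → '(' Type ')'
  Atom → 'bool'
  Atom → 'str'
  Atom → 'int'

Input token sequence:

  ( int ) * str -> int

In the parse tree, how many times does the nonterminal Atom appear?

[Type [Prod [Prod [Atom ( [Type [Prod [Atom int]]] )]] * [Atom str]] -> [Type [Prod [Atom int]]]]

4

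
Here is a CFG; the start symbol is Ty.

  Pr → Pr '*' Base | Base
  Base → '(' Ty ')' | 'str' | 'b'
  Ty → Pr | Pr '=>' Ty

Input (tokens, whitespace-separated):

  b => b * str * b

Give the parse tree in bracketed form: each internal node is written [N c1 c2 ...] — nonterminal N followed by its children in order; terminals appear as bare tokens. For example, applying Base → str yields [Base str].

Ty
Pr => Ty
Base => Ty
b => Ty
b => Pr
b => Pr * Base
b => Pr * Base * Base
b => Base * Base * Base
b => b * Base * Base
b => b * str * Base
b => b * str * b

[Ty [Pr [Base b]] => [Ty [Pr [Pr [Pr [Base b]] * [Base str]] * [Base b]]]]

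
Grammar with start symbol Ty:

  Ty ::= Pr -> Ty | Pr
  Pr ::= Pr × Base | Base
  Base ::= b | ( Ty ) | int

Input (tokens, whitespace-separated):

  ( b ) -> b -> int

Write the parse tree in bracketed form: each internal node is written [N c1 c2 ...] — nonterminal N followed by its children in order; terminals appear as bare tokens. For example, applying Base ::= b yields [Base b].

Ty
Pr -> Ty
Base -> Ty
( Ty ) -> Ty
( Pr ) -> Ty
( Base ) -> Ty
( b ) -> Ty
( b ) -> Pr -> Ty
( b ) -> Base -> Ty
( b ) -> b -> Ty
( b ) -> b -> Pr
( b ) -> b -> Base
( b ) -> b -> int

[Ty [Pr [Base ( [Ty [Pr [Base b]]] )]] -> [Ty [Pr [Base b]] -> [Ty [Pr [Base int]]]]]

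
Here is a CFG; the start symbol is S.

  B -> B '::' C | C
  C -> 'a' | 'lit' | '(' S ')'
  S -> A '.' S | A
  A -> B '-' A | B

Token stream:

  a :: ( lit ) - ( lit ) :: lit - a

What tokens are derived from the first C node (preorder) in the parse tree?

[S [A [B [B [C a]] :: [C ( [S [A [B [C lit]]]] )]] - [A [B [B [C ( [S [A [B [C lit]]]] )]] :: [C lit]] - [A [B [C a]]]]]]

a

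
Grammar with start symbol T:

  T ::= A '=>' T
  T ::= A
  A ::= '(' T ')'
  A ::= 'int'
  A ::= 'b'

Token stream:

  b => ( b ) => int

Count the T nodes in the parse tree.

4

[T [A b] => [T [A ( [T [A b]] )] => [T [A int]]]]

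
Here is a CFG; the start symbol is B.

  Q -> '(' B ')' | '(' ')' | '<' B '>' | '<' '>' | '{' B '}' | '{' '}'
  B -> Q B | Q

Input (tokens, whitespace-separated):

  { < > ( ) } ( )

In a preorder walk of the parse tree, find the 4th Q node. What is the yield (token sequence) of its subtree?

[B [Q { [B [Q < >] [B [Q ( )]]] }] [B [Q ( )]]]

( )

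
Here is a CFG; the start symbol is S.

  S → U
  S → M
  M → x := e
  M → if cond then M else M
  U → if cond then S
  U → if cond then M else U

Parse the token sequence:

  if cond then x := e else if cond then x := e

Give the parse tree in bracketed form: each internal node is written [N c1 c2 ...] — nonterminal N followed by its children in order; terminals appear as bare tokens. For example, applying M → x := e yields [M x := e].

S
U
if cond then M else U
if cond then x := e else U
if cond then x := e else if cond then S
if cond then x := e else if cond then M
if cond then x := e else if cond then x := e

[S [U if cond then [M x := e] else [U if cond then [S [M x := e]]]]]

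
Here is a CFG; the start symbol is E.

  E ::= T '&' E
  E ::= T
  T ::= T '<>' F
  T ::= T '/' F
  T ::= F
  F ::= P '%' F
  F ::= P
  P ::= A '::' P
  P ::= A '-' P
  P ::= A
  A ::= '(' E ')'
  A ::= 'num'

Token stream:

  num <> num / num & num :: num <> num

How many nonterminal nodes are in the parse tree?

24

[E [T [T [T [F [P [A num]]]] <> [F [P [A num]]]] / [F [P [A num]]]] & [E [T [T [F [P [A num] :: [P [A num]]]]] <> [F [P [A num]]]]]]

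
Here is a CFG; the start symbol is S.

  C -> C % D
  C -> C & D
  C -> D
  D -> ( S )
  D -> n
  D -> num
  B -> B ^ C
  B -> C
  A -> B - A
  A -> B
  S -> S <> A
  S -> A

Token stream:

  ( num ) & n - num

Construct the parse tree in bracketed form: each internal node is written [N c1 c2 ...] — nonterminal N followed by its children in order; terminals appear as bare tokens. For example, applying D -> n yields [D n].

[S [A [B [C [C [D ( [S [A [B [C [D num]]]]] )]] & [D n]]] - [A [B [C [D num]]]]]]

S
A
B - A
C - A
C & D - A
D & D - A
( S ) & D - A
( A ) & D - A
( B ) & D - A
( C ) & D - A
( D ) & D - A
( num ) & D - A
( num ) & n - A
( num ) & n - B
( num ) & n - C
( num ) & n - D
( num ) & n - num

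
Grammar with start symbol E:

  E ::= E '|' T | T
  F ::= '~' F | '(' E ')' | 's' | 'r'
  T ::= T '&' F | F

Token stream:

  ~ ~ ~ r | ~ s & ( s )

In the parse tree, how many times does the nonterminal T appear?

4

[E [E [T [F ~ [F ~ [F ~ [F r]]]]]] | [T [T [F ~ [F s]]] & [F ( [E [T [F s]]] )]]]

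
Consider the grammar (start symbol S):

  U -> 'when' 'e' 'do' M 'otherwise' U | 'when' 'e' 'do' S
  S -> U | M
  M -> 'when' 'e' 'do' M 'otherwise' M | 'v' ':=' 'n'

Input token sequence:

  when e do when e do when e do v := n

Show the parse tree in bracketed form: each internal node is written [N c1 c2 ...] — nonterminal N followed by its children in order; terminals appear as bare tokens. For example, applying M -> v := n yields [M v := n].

[S [U when e do [S [U when e do [S [U when e do [S [M v := n]]]]]]]]

S
U
when e do S
when e do U
when e do when e do S
when e do when e do U
when e do when e do when e do S
when e do when e do when e do M
when e do when e do when e do v := n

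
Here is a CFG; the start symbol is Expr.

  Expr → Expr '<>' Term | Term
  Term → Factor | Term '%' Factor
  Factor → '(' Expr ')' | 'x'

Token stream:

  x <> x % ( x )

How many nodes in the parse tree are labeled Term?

4

[Expr [Expr [Term [Factor x]]] <> [Term [Term [Factor x]] % [Factor ( [Expr [Term [Factor x]]] )]]]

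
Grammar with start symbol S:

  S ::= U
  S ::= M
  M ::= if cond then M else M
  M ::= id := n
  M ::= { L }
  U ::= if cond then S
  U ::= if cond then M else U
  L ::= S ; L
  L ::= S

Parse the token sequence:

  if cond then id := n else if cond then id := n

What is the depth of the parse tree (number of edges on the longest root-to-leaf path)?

5

[S [U if cond then [M id := n] else [U if cond then [S [M id := n]]]]]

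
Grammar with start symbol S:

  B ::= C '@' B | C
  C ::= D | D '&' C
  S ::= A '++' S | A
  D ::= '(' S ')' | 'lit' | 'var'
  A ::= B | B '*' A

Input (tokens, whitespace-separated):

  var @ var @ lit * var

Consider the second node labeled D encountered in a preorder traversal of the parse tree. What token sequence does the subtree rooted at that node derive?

[S [A [B [C [D var]] @ [B [C [D var]] @ [B [C [D lit]]]]] * [A [B [C [D var]]]]]]

var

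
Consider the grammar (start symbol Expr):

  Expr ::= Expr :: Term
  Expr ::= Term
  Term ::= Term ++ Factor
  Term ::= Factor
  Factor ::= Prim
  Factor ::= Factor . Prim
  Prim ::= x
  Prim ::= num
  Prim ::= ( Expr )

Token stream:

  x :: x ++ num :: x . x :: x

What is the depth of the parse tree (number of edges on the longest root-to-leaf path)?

[Expr [Expr [Expr [Expr [Term [Factor [Prim x]]]] :: [Term [Term [Factor [Prim x]]] ++ [Factor [Prim num]]]] :: [Term [Factor [Factor [Prim x]] . [Prim x]]]] :: [Term [Factor [Prim x]]]]

7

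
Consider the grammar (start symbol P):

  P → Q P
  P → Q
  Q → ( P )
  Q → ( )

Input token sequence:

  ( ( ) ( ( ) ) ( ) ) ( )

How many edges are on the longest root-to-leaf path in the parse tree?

[P [Q ( [P [Q ( )] [P [Q ( [P [Q ( )]] )] [P [Q ( )]]]] )] [P [Q ( )]]]

7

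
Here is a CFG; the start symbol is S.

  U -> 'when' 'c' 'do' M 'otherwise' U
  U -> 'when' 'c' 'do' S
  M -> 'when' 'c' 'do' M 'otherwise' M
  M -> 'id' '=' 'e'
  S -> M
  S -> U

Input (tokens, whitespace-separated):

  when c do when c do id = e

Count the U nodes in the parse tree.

2

[S [U when c do [S [U when c do [S [M id = e]]]]]]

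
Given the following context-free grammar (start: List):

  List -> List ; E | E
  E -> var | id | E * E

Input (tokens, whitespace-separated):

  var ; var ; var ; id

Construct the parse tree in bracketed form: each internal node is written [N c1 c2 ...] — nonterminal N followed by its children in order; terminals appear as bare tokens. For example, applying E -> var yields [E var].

[List [List [List [List [E var]] ; [E var]] ; [E var]] ; [E id]]

List
List ; E
List ; E ; E
List ; E ; E ; E
E ; E ; E ; E
var ; E ; E ; E
var ; var ; E ; E
var ; var ; var ; E
var ; var ; var ; id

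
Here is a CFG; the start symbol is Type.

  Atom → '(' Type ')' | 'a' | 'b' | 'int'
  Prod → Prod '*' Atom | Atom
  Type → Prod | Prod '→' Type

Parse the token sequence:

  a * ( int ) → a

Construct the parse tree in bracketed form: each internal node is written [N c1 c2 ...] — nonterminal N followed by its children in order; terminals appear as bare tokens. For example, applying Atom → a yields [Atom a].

Type
Prod → Type
Prod * Atom → Type
Atom * Atom → Type
a * Atom → Type
a * ( Type ) → Type
a * ( Prod ) → Type
a * ( Atom ) → Type
a * ( int ) → Type
a * ( int ) → Prod
a * ( int ) → Atom
a * ( int ) → a

[Type [Prod [Prod [Atom a]] * [Atom ( [Type [Prod [Atom int]]] )]] → [Type [Prod [Atom a]]]]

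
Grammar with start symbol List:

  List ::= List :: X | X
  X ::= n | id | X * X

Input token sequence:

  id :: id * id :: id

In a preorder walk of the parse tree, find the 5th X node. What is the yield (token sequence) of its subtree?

[List [List [List [X id]] :: [X [X id] * [X id]]] :: [X id]]

id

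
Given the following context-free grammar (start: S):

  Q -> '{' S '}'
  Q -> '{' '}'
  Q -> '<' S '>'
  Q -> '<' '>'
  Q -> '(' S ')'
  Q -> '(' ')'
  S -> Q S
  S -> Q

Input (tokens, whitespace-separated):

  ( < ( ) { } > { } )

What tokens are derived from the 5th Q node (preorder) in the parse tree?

{ }

[S [Q ( [S [Q < [S [Q ( )] [S [Q { }]]] >] [S [Q { }]]] )]]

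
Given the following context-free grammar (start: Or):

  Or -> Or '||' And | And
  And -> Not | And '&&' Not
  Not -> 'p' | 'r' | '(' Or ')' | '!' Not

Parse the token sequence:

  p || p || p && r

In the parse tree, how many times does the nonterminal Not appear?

[Or [Or [Or [And [Not p]]] || [And [Not p]]] || [And [And [Not p]] && [Not r]]]

4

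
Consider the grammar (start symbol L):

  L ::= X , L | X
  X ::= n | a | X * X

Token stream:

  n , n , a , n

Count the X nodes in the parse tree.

4

[L [X n] , [L [X n] , [L [X a] , [L [X n]]]]]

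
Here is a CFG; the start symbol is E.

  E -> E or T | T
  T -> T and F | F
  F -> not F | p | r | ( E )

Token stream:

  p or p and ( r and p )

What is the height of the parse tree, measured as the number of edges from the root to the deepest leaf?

7

[E [E [T [F p]]] or [T [T [F p]] and [F ( [E [T [T [F r]] and [F p]]] )]]]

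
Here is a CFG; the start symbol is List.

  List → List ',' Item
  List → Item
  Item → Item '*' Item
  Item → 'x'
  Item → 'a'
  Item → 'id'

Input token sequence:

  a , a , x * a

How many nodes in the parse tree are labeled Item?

5

[List [List [List [Item a]] , [Item a]] , [Item [Item x] * [Item a]]]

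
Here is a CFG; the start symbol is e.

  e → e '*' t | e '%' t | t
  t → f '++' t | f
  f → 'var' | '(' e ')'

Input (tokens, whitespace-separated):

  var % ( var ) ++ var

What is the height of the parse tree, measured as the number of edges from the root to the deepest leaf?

6

[e [e [t [f var]]] % [t [f ( [e [t [f var]]] )] ++ [t [f var]]]]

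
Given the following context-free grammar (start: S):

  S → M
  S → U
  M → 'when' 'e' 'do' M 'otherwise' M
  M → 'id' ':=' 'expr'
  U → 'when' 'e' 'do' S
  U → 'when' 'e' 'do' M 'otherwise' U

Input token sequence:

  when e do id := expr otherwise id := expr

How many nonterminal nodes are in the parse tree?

4

[S [M when e do [M id := expr] otherwise [M id := expr]]]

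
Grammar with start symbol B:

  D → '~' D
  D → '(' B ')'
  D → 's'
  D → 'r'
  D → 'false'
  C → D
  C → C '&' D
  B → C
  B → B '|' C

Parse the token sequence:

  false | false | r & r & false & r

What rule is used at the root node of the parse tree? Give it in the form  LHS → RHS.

[B [B [B [C [D false]]] | [C [D false]]] | [C [C [C [C [D r]] & [D r]] & [D false]] & [D r]]]

B → B '|' C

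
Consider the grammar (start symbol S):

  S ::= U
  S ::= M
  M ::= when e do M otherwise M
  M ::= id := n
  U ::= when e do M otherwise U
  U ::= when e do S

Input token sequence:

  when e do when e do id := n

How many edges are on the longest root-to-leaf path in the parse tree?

6

[S [U when e do [S [U when e do [S [M id := n]]]]]]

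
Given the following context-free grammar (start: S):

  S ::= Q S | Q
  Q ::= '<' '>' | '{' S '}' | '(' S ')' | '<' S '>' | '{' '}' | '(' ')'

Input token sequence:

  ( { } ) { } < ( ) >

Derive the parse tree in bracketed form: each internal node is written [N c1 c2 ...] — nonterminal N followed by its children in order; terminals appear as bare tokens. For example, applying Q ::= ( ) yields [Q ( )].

[S [Q ( [S [Q { }]] )] [S [Q { }] [S [Q < [S [Q ( )]] >]]]]

S
Q S
( S ) S
( Q ) S
( { } ) S
( { } ) Q S
( { } ) { } S
( { } ) { } Q
( { } ) { } < S >
( { } ) { } < Q >
( { } ) { } < ( ) >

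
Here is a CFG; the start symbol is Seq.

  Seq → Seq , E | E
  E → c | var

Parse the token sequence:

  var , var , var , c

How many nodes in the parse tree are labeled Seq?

4

[Seq [Seq [Seq [Seq [E var]] , [E var]] , [E var]] , [E c]]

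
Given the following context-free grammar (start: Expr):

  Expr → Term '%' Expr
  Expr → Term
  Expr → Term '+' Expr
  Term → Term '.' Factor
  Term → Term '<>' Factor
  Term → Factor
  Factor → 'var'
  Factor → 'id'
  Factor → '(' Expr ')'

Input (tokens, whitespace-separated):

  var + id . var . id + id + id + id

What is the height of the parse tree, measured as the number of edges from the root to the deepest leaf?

[Expr [Term [Factor var]] + [Expr [Term [Term [Term [Factor id]] . [Factor var]] . [Factor id]] + [Expr [Term [Factor id]] + [Expr [Term [Factor id]] + [Expr [Term [Factor id]]]]]]]

7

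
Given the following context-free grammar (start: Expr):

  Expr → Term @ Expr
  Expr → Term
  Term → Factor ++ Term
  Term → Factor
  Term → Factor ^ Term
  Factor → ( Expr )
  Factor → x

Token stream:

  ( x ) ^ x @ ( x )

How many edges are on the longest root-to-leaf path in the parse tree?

7

[Expr [Term [Factor ( [Expr [Term [Factor x]]] )] ^ [Term [Factor x]]] @ [Expr [Term [Factor ( [Expr [Term [Factor x]]] )]]]]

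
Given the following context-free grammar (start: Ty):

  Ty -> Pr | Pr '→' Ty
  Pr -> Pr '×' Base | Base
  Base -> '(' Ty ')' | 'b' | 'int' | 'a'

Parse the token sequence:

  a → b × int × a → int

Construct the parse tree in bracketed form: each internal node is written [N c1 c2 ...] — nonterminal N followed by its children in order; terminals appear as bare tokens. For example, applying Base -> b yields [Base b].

[Ty [Pr [Base a]] → [Ty [Pr [Pr [Pr [Base b]] × [Base int]] × [Base a]] → [Ty [Pr [Base int]]]]]

Ty
Pr → Ty
Base → Ty
a → Ty
a → Pr → Ty
a → Pr × Base → Ty
a → Pr × Base × Base → Ty
a → Base × Base × Base → Ty
a → b × Base × Base → Ty
a → b × int × Base → Ty
a → b × int × a → Ty
a → b × int × a → Pr
a → b × int × a → Base
a → b × int × a → int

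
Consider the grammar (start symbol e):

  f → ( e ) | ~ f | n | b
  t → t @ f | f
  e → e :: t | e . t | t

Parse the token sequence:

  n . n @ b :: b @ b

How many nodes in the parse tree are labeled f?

[e [e [e [t [f n]]] . [t [t [f n]] @ [f b]]] :: [t [t [f b]] @ [f b]]]

5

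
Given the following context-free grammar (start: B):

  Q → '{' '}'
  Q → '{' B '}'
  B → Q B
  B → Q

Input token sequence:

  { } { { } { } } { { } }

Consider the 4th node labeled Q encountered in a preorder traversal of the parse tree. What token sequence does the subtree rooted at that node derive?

[B [Q { }] [B [Q { [B [Q { }] [B [Q { }]]] }] [B [Q { [B [Q { }]] }]]]]

{ }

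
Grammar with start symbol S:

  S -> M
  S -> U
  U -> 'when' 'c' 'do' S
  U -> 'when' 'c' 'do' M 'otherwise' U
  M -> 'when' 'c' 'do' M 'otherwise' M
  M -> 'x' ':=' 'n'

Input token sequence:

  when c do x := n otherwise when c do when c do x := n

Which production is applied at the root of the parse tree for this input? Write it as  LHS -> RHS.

S -> U

[S [U when c do [M x := n] otherwise [U when c do [S [U when c do [S [M x := n]]]]]]]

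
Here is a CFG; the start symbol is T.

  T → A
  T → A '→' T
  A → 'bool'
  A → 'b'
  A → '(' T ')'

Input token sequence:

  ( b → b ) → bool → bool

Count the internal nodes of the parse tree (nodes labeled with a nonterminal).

10

[T [A ( [T [A b] → [T [A b]]] )] → [T [A bool] → [T [A bool]]]]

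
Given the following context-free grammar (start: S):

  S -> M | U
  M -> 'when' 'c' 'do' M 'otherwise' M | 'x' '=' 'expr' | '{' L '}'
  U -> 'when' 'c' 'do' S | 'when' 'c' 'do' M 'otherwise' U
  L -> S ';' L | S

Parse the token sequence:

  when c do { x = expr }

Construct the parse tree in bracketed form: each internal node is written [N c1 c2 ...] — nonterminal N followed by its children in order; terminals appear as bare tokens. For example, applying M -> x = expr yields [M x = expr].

[S [U when c do [S [M { [L [S [M x = expr]]] }]]]]

S
U
when c do S
when c do M
when c do { L }
when c do { S }
when c do { M }
when c do { x = expr }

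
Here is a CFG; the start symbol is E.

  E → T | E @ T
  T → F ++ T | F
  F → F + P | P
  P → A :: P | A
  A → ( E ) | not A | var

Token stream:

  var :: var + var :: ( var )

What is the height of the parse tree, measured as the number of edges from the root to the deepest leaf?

[E [T [F [F [P [A var] :: [P [A var]]]] + [P [A var] :: [P [A ( [E [T [F [P [A var]]]]] )]]]]]]

11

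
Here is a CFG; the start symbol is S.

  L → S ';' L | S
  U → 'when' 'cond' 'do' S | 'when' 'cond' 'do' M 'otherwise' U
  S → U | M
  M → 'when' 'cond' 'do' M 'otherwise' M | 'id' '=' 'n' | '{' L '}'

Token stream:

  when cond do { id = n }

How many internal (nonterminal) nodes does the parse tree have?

[S [U when cond do [S [M { [L [S [M id = n]]] }]]]]

7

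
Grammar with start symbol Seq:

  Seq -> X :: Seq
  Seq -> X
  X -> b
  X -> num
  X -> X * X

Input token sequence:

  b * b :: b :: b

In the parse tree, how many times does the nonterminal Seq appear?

3

[Seq [X [X b] * [X b]] :: [Seq [X b] :: [Seq [X b]]]]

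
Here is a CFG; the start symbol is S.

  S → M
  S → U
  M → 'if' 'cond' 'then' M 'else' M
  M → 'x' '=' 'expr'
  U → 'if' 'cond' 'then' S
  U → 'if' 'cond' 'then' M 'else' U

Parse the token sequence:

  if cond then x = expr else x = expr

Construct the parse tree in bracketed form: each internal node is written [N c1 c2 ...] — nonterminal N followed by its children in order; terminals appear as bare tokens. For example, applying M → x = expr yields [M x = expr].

S
M
if cond then M else M
if cond then x = expr else M
if cond then x = expr else x = expr

[S [M if cond then [M x = expr] else [M x = expr]]]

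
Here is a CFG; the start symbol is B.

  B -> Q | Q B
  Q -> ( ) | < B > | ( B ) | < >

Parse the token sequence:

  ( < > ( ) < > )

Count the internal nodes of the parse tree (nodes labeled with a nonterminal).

8

[B [Q ( [B [Q < >] [B [Q ( )] [B [Q < >]]]] )]]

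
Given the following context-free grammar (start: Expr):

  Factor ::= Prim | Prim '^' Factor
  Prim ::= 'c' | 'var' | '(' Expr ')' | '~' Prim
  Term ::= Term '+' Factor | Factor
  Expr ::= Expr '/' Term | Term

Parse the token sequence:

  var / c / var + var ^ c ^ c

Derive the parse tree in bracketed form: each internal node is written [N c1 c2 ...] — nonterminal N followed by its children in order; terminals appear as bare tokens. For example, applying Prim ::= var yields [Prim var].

[Expr [Expr [Expr [Term [Factor [Prim var]]]] / [Term [Factor [Prim c]]]] / [Term [Term [Factor [Prim var]]] + [Factor [Prim var] ^ [Factor [Prim c] ^ [Factor [Prim c]]]]]]

Expr
Expr / Term
Expr / Term / Term
Term / Term / Term
Factor / Term / Term
Prim / Term / Term
var / Term / Term
var / Factor / Term
var / Prim / Term
var / c / Term
var / c / Term + Factor
var / c / Factor + Factor
var / c / Prim + Factor
var / c / var + Factor
var / c / var + Prim ^ Factor
var / c / var + var ^ Factor
var / c / var + var ^ Prim ^ Factor
var / c / var + var ^ c ^ Factor
var / c / var + var ^ c ^ Prim
var / c / var + var ^ c ^ c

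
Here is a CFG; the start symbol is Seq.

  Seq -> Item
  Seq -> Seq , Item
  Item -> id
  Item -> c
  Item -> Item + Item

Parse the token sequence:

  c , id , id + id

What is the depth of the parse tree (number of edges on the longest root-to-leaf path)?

[Seq [Seq [Seq [Item c]] , [Item id]] , [Item [Item id] + [Item id]]]

4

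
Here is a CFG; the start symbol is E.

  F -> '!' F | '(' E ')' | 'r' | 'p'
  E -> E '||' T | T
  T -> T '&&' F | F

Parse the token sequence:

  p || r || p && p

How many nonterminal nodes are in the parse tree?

11

[E [E [E [T [F p]]] || [T [F r]]] || [T [T [F p]] && [F p]]]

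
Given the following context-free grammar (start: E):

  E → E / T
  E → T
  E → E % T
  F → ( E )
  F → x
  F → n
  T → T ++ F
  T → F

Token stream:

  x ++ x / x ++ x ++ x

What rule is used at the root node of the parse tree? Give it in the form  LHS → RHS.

[E [E [T [T [F x]] ++ [F x]]] / [T [T [T [F x]] ++ [F x]] ++ [F x]]]

E → E / T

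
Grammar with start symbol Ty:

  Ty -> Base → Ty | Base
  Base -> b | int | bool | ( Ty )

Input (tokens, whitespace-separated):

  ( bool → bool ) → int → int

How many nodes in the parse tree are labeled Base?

[Ty [Base ( [Ty [Base bool] → [Ty [Base bool]]] )] → [Ty [Base int] → [Ty [Base int]]]]

5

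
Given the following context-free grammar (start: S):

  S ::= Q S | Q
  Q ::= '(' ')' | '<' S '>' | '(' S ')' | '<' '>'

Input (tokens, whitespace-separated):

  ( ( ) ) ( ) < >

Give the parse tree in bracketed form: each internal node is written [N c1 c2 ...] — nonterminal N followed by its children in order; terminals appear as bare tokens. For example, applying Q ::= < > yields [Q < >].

[S [Q ( [S [Q ( )]] )] [S [Q ( )] [S [Q < >]]]]

S
Q S
( S ) S
( Q ) S
( ( ) ) S
( ( ) ) Q S
( ( ) ) ( ) S
( ( ) ) ( ) Q
( ( ) ) ( ) < >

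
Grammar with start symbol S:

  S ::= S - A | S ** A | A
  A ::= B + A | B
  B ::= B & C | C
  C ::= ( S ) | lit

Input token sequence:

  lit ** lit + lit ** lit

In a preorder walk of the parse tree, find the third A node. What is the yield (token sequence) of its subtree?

lit

[S [S [S [A [B [C lit]]]] ** [A [B [C lit]] + [A [B [C lit]]]]] ** [A [B [C lit]]]]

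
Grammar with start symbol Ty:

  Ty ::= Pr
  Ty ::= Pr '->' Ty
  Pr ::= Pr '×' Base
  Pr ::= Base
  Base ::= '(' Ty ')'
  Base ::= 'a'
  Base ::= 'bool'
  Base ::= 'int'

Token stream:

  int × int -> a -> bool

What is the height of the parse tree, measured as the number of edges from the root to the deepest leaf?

[Ty [Pr [Pr [Base int]] × [Base int]] -> [Ty [Pr [Base a]] -> [Ty [Pr [Base bool]]]]]

5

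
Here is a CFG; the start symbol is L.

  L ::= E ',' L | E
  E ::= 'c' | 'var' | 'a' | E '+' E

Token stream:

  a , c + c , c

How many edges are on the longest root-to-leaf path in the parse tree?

[L [E a] , [L [E [E c] + [E c]] , [L [E c]]]]

4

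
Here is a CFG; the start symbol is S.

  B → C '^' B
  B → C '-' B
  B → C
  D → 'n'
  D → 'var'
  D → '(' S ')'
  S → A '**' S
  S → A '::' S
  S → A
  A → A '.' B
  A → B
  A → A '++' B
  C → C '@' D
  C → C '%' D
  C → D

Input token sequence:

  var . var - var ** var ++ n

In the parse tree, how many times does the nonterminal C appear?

[S [A [A [B [C [D var]]]] . [B [C [D var]] - [B [C [D var]]]]] ** [S [A [A [B [C [D var]]]] ++ [B [C [D n]]]]]]

5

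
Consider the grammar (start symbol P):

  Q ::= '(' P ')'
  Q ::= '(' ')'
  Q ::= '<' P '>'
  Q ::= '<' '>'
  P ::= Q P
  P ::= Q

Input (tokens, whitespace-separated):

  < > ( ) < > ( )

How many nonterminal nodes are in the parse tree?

[P [Q < >] [P [Q ( )] [P [Q < >] [P [Q ( )]]]]]

8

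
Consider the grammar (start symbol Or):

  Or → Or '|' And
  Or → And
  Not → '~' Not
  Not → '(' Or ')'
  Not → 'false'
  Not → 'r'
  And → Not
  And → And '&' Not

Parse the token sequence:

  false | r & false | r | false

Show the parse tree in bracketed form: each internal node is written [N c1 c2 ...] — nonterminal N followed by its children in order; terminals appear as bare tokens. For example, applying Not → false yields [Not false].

[Or [Or [Or [Or [And [Not false]]] | [And [And [Not r]] & [Not false]]] | [And [Not r]]] | [And [Not false]]]

Or
Or | And
Or | And | And
Or | And | And | And
And | And | And | And
Not | And | And | And
false | And | And | And
false | And & Not | And | And
false | Not & Not | And | And
false | r & Not | And | And
false | r & false | And | And
false | r & false | Not | And
false | r & false | r | And
false | r & false | r | Not
false | r & false | r | false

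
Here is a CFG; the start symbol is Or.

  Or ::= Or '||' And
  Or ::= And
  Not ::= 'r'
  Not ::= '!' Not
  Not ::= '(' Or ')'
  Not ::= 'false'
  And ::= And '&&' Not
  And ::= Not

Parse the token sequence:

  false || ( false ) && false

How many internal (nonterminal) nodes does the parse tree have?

11

[Or [Or [And [Not false]]] || [And [And [Not ( [Or [And [Not false]]] )]] && [Not false]]]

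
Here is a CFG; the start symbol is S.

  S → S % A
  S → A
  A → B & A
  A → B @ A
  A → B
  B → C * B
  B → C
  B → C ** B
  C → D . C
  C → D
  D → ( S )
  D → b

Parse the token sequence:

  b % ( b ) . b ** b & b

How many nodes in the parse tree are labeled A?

[S [S [A [B [C [D b]]]]] % [A [B [C [D ( [S [A [B [C [D b]]]]] )] . [C [D b]]] ** [B [C [D b]]]] & [A [B [C [D b]]]]]]

4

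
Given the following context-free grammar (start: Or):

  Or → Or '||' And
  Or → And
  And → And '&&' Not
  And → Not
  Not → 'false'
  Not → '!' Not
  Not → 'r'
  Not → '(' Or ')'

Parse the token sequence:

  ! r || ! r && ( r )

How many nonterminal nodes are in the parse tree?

[Or [Or [And [Not ! [Not r]]]] || [And [And [Not ! [Not r]]] && [Not ( [Or [And [Not r]]] )]]]

13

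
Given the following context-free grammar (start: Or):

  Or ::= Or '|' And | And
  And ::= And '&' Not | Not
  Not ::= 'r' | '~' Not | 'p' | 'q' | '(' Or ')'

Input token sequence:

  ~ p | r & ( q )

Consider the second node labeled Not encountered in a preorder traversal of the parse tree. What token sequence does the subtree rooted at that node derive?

[Or [Or [And [Not ~ [Not p]]]] | [And [And [Not r]] & [Not ( [Or [And [Not q]]] )]]]

p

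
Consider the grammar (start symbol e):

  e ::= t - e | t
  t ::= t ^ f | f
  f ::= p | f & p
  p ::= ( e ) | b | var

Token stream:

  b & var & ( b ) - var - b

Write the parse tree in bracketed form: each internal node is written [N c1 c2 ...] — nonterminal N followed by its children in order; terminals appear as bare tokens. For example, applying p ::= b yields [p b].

e
t - e
f - e
f & p - e
f & p & p - e
p & p & p - e
b & p & p - e
b & var & p - e
b & var & ( e ) - e
b & var & ( t ) - e
b & var & ( f ) - e
b & var & ( p ) - e
b & var & ( b ) - e
b & var & ( b ) - t - e
b & var & ( b ) - f - e
b & var & ( b ) - p - e
b & var & ( b ) - var - e
b & var & ( b ) - var - t
b & var & ( b ) - var - f
b & var & ( b ) - var - p
b & var & ( b ) - var - b

[e [t [f [f [f [p b]] & [p var]] & [p ( [e [t [f [p b]]]] )]]] - [e [t [f [p var]]] - [e [t [f [p b]]]]]]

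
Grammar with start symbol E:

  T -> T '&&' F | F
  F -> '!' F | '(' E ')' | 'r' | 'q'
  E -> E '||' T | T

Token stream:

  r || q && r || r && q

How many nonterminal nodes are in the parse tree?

[E [E [E [T [F r]]] || [T [T [F q]] && [F r]]] || [T [T [F r]] && [F q]]]

13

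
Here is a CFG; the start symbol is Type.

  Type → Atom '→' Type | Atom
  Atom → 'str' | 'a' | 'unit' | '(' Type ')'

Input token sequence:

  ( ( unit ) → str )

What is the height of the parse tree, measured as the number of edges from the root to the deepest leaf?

[Type [Atom ( [Type [Atom ( [Type [Atom unit]] )] → [Type [Atom str]]] )]]

6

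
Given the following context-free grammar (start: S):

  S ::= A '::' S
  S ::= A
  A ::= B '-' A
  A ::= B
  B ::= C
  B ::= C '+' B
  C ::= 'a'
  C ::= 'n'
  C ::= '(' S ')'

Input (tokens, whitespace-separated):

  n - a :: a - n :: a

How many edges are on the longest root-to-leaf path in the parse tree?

[S [A [B [C n]] - [A [B [C a]]]] :: [S [A [B [C a]] - [A [B [C n]]]] :: [S [A [B [C a]]]]]]

6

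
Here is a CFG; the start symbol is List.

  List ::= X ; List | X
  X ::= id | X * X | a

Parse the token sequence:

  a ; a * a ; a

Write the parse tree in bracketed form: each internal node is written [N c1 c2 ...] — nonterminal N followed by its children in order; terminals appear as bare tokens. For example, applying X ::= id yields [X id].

List
X ; List
a ; List
a ; X ; List
a ; X * X ; List
a ; a * X ; List
a ; a * a ; List
a ; a * a ; X
a ; a * a ; a

[List [X a] ; [List [X [X a] * [X a]] ; [List [X a]]]]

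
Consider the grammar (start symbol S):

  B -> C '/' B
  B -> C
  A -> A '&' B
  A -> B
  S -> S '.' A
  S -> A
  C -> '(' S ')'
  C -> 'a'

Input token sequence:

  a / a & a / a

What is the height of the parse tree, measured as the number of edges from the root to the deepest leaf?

6

[S [A [A [B [C a] / [B [C a]]]] & [B [C a] / [B [C a]]]]]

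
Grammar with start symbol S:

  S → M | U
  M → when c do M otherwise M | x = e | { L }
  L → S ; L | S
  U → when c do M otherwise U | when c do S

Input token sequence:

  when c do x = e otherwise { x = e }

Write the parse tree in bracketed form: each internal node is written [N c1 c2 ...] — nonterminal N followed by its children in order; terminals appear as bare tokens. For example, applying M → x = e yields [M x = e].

[S [M when c do [M x = e] otherwise [M { [L [S [M x = e]]] }]]]

S
M
when c do M otherwise M
when c do x = e otherwise M
when c do x = e otherwise { L }
when c do x = e otherwise { S }
when c do x = e otherwise { M }
when c do x = e otherwise { x = e }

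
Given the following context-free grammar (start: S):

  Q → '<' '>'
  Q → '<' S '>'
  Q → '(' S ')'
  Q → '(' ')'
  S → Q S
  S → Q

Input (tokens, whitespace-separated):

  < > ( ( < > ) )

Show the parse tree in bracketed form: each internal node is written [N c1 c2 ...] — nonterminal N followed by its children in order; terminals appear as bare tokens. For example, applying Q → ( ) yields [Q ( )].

[S [Q < >] [S [Q ( [S [Q ( [S [Q < >]] )]] )]]]

S
Q S
< > S
< > Q
< > ( S )
< > ( Q )
< > ( ( S ) )
< > ( ( Q ) )
< > ( ( < > ) )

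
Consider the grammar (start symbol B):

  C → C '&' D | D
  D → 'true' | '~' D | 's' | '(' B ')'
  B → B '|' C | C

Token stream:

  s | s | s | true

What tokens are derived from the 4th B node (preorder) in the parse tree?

[B [B [B [B [C [D s]]] | [C [D s]]] | [C [D s]]] | [C [D true]]]

s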